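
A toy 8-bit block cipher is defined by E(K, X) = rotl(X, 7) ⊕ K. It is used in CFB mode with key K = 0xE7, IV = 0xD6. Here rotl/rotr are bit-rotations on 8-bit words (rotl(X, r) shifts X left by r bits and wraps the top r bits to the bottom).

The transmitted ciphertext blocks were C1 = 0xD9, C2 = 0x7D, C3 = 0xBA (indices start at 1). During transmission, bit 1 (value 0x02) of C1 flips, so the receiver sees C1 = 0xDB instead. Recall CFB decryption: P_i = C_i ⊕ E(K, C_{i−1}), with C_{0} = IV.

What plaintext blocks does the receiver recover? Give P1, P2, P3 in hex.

Only C1 changed, to 0xDB. In CFB, a change in C_i flips the same bit in P_i and garbles P_{i+1}. Decrypting the received ciphertext:
P1: E(K, 0xD6) = 0x8C; 0xDB ⊕ 0x8C = 0x57.
P2: E(K, 0xDB) = 0x0A; 0x7D ⊕ 0x0A = 0x77.
P3: E(K, 0x7D) = 0x59; 0xBA ⊕ 0x59 = 0xE3.
Blocks that differ from the original plaintext: P1, P2.

P1 = 0x57, P2 = 0x77, P3 = 0xE3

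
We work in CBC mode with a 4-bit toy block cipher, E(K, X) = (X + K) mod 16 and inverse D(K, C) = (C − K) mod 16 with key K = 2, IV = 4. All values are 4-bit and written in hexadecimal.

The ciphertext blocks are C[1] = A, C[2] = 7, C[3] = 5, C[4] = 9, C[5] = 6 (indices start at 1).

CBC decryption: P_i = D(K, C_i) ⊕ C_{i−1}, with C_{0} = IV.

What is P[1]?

P[1] = C

P[1]: D(K, A) = 8; 8 ⊕ 4 = C.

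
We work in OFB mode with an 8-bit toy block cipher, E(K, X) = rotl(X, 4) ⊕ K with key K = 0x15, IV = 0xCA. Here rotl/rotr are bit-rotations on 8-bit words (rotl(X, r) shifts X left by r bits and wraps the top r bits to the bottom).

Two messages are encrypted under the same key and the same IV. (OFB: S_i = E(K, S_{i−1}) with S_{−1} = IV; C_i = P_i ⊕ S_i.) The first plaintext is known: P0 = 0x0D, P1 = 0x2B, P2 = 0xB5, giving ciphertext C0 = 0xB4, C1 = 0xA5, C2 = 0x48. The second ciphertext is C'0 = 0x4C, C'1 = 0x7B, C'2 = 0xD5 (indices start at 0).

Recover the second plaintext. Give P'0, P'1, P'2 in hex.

In OFB with a reused IV, both messages share the same keystream S_i, so C_i ⊕ C'_i = P_i ⊕ P'_i and thus P'_i = P_i ⊕ C_i ⊕ C'_i.
P'0: 0x0D ⊕ 0xB4 ⊕ 0x4C = 0xF5.
P'1: 0x2B ⊕ 0xA5 ⊕ 0x7B = 0xF5.
P'2: 0xB5 ⊕ 0x48 ⊕ 0xD5 = 0x28.

P'0 = 0xF5, P'1 = 0xF5, P'2 = 0x28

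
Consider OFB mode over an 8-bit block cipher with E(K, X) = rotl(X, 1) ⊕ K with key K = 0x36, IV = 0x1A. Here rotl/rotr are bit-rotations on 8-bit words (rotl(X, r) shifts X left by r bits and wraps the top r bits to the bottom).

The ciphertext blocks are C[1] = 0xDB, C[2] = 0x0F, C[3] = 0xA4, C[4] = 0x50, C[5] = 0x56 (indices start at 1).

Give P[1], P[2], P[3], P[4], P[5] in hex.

OFB decryption: S_i = E(K, S_{i−1}) with S_{0} = IV; P_i = C_i ⊕ S_i.
P[1]: S = E(K, 0x1A) = 0x02; 0xDB ⊕ 0x02 = 0xD9.
P[2]: S = E(K, 0x02) = 0x32; 0x0F ⊕ 0x32 = 0x3D.
P[3]: S = E(K, 0x32) = 0x52; 0xA4 ⊕ 0x52 = 0xF6.
P[4]: S = E(K, 0x52) = 0x92; 0x50 ⊕ 0x92 = 0xC2.
P[5]: S = E(K, 0x92) = 0x13; 0x56 ⊕ 0x13 = 0x45.

P[1] = 0xD9, P[2] = 0x3D, P[3] = 0xF6, P[4] = 0xC2, P[5] = 0x45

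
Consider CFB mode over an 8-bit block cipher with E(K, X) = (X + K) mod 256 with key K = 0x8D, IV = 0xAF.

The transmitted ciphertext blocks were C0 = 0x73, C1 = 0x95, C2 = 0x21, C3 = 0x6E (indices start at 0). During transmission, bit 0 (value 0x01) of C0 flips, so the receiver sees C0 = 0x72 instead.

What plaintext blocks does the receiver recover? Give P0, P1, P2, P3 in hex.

P0 = 0x4E, P1 = 0x6A, P2 = 0x03, P3 = 0xC0

CFB decryption: P_i = C_i ⊕ E(K, C_{i−1}), with C_{−1} = IV.
Only C0 changed, to 0x72. In CFB, a change in C_i flips the same bit in P_i and garbles P_{i+1}. Decrypting the received ciphertext:
P0: E(K, 0xAF) = 0x3C; 0x72 ⊕ 0x3C = 0x4E.
P1: E(K, 0x72) = 0xFF; 0x95 ⊕ 0xFF = 0x6A.
P2: E(K, 0x95) = 0x22; 0x21 ⊕ 0x22 = 0x03.
P3: E(K, 0x21) = 0xAE; 0x6E ⊕ 0xAE = 0xC0.
Blocks that differ from the original plaintext: P0, P1.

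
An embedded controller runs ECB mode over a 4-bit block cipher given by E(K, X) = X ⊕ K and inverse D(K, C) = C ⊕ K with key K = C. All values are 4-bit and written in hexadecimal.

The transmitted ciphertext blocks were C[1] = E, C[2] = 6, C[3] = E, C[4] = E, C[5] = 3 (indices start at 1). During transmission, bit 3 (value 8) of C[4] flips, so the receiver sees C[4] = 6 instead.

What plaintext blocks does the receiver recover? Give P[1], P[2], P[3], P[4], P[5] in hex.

P[1] = 2, P[2] = A, P[3] = 2, P[4] = A, P[5] = F

ECB decryption: P_i = D(K, C_i).
Only C[4] changed, to 6. In ECB, a change in C_i affects only P_i. Decrypting the received ciphertext:
P[1]: D(K, E) = 2.
P[2]: D(K, 6) = A.
P[3]: D(K, E) = 2.
P[4]: D(K, 6) = A.
P[5]: D(K, 3) = F.
Blocks that differ from the original plaintext: P[4].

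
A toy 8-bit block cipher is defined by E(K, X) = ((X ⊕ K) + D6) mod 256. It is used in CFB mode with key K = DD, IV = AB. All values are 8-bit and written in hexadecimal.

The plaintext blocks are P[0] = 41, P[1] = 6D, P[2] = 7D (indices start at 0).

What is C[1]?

CFB encryption: C_i = P_i ⊕ E(K, C_{i−1}), with C_{−1} = IV.
C[0]: E(K, AB) = 4C; 41 ⊕ 4C = 0D.
C[1]: E(K, 0D) = A6; 6D ⊕ A6 = CB.

C[1] = CB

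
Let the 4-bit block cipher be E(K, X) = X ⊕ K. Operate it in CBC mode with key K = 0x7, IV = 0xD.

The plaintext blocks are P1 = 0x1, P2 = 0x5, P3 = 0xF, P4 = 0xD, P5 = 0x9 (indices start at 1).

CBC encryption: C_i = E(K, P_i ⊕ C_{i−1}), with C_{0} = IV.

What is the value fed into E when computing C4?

0xC

C1: P1 ⊕ 0xD = 0xC; E(K, 0xC) = 0xB.
C2: P2 ⊕ 0xB = 0xE; E(K, 0xE) = 0x9.
C3: P3 ⊕ 0x9 = 0x6; E(K, 0x6) = 0x1.
C4: P4 ⊕ 0x1 = 0xC; E(K, 0xC) = 0xB.
So the input to E for block 4 is 0xC.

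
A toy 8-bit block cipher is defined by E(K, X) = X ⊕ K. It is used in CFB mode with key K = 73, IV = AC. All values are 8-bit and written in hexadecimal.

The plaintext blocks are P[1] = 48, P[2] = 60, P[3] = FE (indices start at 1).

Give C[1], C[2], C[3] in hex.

CFB encryption: C_i = P_i ⊕ E(K, C_{i−1}), with C_{0} = IV.
C[1]: E(K, AC) = DF; 48 ⊕ DF = 97.
C[2]: E(K, 97) = E4; 60 ⊕ E4 = 84.
C[3]: E(K, 84) = F7; FE ⊕ F7 = 09.

C[1] = 97, C[2] = 84, C[3] = 09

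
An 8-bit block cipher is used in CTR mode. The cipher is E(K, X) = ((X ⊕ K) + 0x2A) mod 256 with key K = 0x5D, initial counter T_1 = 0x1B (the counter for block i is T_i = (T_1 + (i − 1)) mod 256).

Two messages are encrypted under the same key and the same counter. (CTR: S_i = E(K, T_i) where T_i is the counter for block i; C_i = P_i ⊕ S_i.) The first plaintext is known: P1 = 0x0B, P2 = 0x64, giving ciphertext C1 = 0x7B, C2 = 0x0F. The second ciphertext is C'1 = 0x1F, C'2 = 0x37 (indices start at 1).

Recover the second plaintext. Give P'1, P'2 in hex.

In CTR with a reused counter, both messages share the same keystream S_i, so C_i ⊕ C'_i = P_i ⊕ P'_i and thus P'_i = P_i ⊕ C_i ⊕ C'_i.
P'1: 0x0B ⊕ 0x7B ⊕ 0x1F = 0x6F.
P'2: 0x64 ⊕ 0x0F ⊕ 0x37 = 0x5C.

P'1 = 0x6F, P'2 = 0x5C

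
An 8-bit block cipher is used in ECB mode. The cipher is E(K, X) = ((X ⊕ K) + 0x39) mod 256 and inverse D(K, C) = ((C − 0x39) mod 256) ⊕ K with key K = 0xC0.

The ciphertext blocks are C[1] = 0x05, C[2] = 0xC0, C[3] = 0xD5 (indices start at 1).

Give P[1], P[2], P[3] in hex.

ECB decryption: P_i = D(K, C_i).
P[1]: D(K, 0x05) = 0x0C.
P[2]: D(K, 0xC0) = 0x47.
P[3]: D(K, 0xD5) = 0x5C.

P[1] = 0x0C, P[2] = 0x47, P[3] = 0x5C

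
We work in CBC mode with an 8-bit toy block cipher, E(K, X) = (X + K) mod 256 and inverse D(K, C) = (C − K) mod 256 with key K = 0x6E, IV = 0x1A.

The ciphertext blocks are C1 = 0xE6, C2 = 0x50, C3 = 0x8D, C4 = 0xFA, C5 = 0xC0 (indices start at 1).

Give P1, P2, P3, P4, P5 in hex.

P1 = 0x62, P2 = 0x04, P3 = 0x4F, P4 = 0x01, P5 = 0xA8

CBC decryption: P_i = D(K, C_i) ⊕ C_{i−1}, with C_{0} = IV.
P1: D(K, 0xE6) = 0x78; 0x78 ⊕ 0x1A = 0x62.
P2: D(K, 0x50) = 0xE2; 0xE2 ⊕ 0xE6 = 0x04.
P3: D(K, 0x8D) = 0x1F; 0x1F ⊕ 0x50 = 0x4F.
P4: D(K, 0xFA) = 0x8C; 0x8C ⊕ 0x8D = 0x01.
P5: D(K, 0xC0) = 0x52; 0x52 ⊕ 0xFA = 0xA8.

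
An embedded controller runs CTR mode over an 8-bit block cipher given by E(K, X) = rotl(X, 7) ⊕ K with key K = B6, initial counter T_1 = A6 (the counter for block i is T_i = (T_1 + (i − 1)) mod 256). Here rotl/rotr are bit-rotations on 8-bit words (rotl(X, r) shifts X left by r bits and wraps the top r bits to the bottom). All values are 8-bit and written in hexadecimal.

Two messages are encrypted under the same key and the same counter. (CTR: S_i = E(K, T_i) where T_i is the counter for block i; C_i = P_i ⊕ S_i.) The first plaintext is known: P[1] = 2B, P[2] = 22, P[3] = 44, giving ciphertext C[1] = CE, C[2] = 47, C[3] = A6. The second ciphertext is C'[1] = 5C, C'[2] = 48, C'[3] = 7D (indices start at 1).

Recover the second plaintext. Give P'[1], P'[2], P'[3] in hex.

In CTR with a reused counter, both messages share the same keystream S_i, so C_i ⊕ C'_i = P_i ⊕ P'_i and thus P'_i = P_i ⊕ C_i ⊕ C'_i.
P'[1]: 2B ⊕ CE ⊕ 5C = B9.
P'[2]: 22 ⊕ 47 ⊕ 48 = 2D.
P'[3]: 44 ⊕ A6 ⊕ 7D = 9F.

P'[1] = B9, P'[2] = 2D, P'[3] = 9F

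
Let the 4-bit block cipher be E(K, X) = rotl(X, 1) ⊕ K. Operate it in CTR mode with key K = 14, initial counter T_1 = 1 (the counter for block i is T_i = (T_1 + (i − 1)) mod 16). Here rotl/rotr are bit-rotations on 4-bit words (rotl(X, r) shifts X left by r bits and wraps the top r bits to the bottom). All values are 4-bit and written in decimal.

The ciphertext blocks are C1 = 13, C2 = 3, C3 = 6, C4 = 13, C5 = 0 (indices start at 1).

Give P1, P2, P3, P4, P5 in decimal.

P1 = 1, P2 = 9, P3 = 14, P4 = 11, P5 = 4

CTR decryption: S_i = E(K, T_i) where T_i is the counter for block i; P_i = C_i ⊕ S_i.
P1: T = 1, S = E(K, T) = 12; 13 ⊕ 12 = 1.
P2: T = 2, S = E(K, T) = 10; 3 ⊕ 10 = 9.
P3: T = 3, S = E(K, T) = 8; 6 ⊕ 8 = 14.
P4: T = 4, S = E(K, T) = 6; 13 ⊕ 6 = 11.
P5: T = 5, S = E(K, T) = 4; 0 ⊕ 4 = 4.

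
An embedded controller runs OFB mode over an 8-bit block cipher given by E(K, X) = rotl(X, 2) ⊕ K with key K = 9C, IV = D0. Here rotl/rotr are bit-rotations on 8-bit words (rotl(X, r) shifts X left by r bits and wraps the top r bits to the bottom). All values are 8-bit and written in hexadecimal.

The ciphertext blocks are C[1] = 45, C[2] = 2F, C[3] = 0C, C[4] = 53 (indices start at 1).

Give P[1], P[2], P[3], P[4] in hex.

P[1] = 9A, P[2] = CC, P[3] = 1F, P[4] = 83

OFB decryption: S_i = E(K, S_{i−1}) with S_{0} = IV; P_i = C_i ⊕ S_i.
P[1]: S = E(K, D0) = DF; 45 ⊕ DF = 9A.
P[2]: S = E(K, DF) = E3; 2F ⊕ E3 = CC.
P[3]: S = E(K, E3) = 13; 0C ⊕ 13 = 1F.
P[4]: S = E(K, 13) = D0; 53 ⊕ D0 = 83.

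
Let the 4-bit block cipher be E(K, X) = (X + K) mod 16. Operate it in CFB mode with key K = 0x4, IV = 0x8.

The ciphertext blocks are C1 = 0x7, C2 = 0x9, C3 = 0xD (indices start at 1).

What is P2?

P2 = 0x2

CFB decryption: P_i = C_i ⊕ E(K, C_{i−1}), with C_{0} = IV.
P2: E(K, 0x7) = 0xB; 0x9 ⊕ 0xB = 0x2.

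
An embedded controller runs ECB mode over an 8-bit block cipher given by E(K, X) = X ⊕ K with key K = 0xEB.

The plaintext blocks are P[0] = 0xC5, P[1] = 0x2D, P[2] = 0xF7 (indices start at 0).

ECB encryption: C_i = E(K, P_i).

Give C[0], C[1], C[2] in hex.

C[0]: E(K, 0xC5) = 0x2E.
C[1]: E(K, 0x2D) = 0xC6.
C[2]: E(K, 0xF7) = 0x1C.

C[0] = 0x2E, C[1] = 0xC6, C[2] = 0x1C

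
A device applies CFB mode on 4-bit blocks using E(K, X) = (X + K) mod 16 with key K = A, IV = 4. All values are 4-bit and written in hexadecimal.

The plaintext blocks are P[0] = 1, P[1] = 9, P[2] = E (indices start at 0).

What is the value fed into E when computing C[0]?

4

CFB encryption: C_i = P_i ⊕ E(K, C_{i−1}), with C_{−1} = IV.
C[0]: E(K, 4) = E; 1 ⊕ E = F.
So the input to E for block [0] is 4.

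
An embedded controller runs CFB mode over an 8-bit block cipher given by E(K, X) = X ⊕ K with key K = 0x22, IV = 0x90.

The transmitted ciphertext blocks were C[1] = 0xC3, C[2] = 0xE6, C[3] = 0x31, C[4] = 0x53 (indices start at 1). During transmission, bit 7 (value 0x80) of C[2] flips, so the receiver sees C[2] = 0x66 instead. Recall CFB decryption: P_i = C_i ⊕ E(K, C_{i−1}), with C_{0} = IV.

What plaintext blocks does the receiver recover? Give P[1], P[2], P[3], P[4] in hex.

Only C[2] changed, to 0x66. In CFB, a change in C_i flips the same bit in P_i and garbles P_{i+1}. Decrypting the received ciphertext:
P[1]: E(K, 0x90) = 0xB2; 0xC3 ⊕ 0xB2 = 0x71.
P[2]: E(K, 0xC3) = 0xE1; 0x66 ⊕ 0xE1 = 0x87.
P[3]: E(K, 0x66) = 0x44; 0x31 ⊕ 0x44 = 0x75.
P[4]: E(K, 0x31) = 0x13; 0x53 ⊕ 0x13 = 0x40.
Blocks that differ from the original plaintext: P[2], P[3].

P[1] = 0x71, P[2] = 0x87, P[3] = 0x75, P[4] = 0x40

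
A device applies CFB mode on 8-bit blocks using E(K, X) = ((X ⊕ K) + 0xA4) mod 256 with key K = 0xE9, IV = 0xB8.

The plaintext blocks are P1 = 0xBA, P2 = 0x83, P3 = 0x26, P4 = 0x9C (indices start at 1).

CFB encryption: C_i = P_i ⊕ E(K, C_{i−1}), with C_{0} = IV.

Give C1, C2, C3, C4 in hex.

C1 = 0x4F, C2 = 0xC9, C3 = 0xE2, C4 = 0x33

C1: E(K, 0xB8) = 0xF5; 0xBA ⊕ 0xF5 = 0x4F.
C2: E(K, 0x4F) = 0x4A; 0x83 ⊕ 0x4A = 0xC9.
C3: E(K, 0xC9) = 0xC4; 0x26 ⊕ 0xC4 = 0xE2.
C4: E(K, 0xE2) = 0xAF; 0x9C ⊕ 0xAF = 0x33.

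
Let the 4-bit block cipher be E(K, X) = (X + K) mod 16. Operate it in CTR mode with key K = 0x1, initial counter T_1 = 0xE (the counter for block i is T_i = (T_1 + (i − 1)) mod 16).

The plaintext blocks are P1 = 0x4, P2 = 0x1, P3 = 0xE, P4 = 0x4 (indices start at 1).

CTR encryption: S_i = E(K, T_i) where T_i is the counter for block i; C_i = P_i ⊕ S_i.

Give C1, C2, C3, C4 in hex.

C1: T = 0xE, S = E(K, T) = 0xF; 0x4 ⊕ 0xF = 0xB.
C2: T = 0xF, S = E(K, T) = 0x0; 0x1 ⊕ 0x0 = 0x1.
C3: T = 0x0, S = E(K, T) = 0x1; 0xE ⊕ 0x1 = 0xF.
C4: T = 0x1, S = E(K, T) = 0x2; 0x4 ⊕ 0x2 = 0x6.

C1 = 0xB, C2 = 0x1, C3 = 0xF, C4 = 0x6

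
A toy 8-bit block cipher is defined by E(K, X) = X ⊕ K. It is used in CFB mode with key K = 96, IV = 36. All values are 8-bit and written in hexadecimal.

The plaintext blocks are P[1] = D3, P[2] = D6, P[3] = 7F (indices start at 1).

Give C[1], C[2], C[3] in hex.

CFB encryption: C_i = P_i ⊕ E(K, C_{i−1}), with C_{0} = IV.
C[1]: E(K, 36) = A0; D3 ⊕ A0 = 73.
C[2]: E(K, 73) = E5; D6 ⊕ E5 = 33.
C[3]: E(K, 33) = A5; 7F ⊕ A5 = DA.

C[1] = 73, C[2] = 33, C[3] = DA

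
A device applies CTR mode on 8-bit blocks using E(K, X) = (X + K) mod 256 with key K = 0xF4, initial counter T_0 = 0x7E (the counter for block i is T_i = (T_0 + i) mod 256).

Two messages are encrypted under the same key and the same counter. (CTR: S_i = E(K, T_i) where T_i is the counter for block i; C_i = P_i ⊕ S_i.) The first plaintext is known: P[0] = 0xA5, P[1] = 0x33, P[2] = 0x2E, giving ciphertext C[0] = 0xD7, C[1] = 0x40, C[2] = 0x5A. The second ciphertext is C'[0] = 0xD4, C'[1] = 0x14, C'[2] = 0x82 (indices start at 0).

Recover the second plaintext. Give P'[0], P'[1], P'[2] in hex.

P'[0] = 0xA6, P'[1] = 0x67, P'[2] = 0xF6

In CTR with a reused counter, both messages share the same keystream S_i, so C_i ⊕ C'_i = P_i ⊕ P'_i and thus P'_i = P_i ⊕ C_i ⊕ C'_i.
P'[0]: 0xA5 ⊕ 0xD7 ⊕ 0xD4 = 0xA6.
P'[1]: 0x33 ⊕ 0x40 ⊕ 0x14 = 0x67.
P'[2]: 0x2E ⊕ 0x5A ⊕ 0x82 = 0xF6.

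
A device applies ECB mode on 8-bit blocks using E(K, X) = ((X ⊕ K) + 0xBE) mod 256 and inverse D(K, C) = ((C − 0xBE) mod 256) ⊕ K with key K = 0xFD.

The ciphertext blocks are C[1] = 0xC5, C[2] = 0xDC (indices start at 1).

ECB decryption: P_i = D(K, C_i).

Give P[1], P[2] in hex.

P[1]: D(K, 0xC5) = 0xFA.
P[2]: D(K, 0xDC) = 0xE3.

P[1] = 0xFA, P[2] = 0xE3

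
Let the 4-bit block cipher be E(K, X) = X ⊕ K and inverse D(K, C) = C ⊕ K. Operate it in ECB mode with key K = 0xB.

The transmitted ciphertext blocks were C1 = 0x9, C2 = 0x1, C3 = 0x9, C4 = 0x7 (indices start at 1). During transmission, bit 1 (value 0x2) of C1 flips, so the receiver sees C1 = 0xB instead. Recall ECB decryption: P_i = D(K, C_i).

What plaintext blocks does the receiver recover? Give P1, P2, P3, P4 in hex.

Only C1 changed, to 0xB. In ECB, a change in C_i affects only P_i. Decrypting the received ciphertext:
P1: D(K, 0xB) = 0x0.
P2: D(K, 0x1) = 0xA.
P3: D(K, 0x9) = 0x2.
P4: D(K, 0x7) = 0xC.
Blocks that differ from the original plaintext: P1.

P1 = 0x0, P2 = 0xA, P3 = 0x2, P4 = 0xC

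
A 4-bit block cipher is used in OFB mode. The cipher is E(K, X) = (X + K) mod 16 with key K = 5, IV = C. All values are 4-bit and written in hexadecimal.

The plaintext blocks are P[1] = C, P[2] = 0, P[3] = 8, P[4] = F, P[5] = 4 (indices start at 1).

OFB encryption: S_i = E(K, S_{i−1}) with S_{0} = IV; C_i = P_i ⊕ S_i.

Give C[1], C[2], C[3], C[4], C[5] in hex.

C[1]: S = E(K, C) = 1; C ⊕ 1 = D.
C[2]: S = E(K, 1) = 6; 0 ⊕ 6 = 6.
C[3]: S = E(K, 6) = B; 8 ⊕ B = 3.
C[4]: S = E(K, B) = 0; F ⊕ 0 = F.
C[5]: S = E(K, 0) = 5; 4 ⊕ 5 = 1.

C[1] = D, C[2] = 6, C[3] = 3, C[4] = F, C[5] = 1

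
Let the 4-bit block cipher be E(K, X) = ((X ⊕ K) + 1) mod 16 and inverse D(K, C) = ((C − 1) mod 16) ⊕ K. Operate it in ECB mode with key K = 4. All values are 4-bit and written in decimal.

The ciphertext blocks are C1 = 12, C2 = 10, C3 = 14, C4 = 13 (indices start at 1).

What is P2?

ECB decryption: P_i = D(K, C_i).
P2: D(K, 10) = 13.

P2 = 13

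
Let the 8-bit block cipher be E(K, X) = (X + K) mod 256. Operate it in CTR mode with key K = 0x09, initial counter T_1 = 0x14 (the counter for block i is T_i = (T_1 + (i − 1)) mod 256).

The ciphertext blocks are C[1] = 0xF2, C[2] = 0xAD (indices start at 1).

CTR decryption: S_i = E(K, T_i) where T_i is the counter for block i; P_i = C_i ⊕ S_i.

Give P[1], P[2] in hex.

P[1] = 0xEF, P[2] = 0xB3

P[1]: T = 0x14, S = E(K, T) = 0x1D; 0xF2 ⊕ 0x1D = 0xEF.
P[2]: T = 0x15, S = E(K, T) = 0x1E; 0xAD ⊕ 0x1E = 0xB3.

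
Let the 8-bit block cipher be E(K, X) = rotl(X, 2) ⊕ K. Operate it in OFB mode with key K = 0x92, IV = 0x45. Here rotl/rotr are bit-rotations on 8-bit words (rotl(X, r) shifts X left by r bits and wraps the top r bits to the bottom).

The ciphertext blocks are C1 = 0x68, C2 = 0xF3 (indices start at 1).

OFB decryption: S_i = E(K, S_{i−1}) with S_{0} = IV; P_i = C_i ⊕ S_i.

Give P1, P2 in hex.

P1: S = E(K, 0x45) = 0x87; 0x68 ⊕ 0x87 = 0xEF.
P2: S = E(K, 0x87) = 0x8C; 0xF3 ⊕ 0x8C = 0x7F.

P1 = 0xEF, P2 = 0x7F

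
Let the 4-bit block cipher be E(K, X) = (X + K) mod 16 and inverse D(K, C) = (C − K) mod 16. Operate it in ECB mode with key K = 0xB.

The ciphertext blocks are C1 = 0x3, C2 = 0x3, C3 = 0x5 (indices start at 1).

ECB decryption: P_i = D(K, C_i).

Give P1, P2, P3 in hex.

P1: D(K, 0x3) = 0x8.
P2: D(K, 0x3) = 0x8.
P3: D(K, 0x5) = 0xA.

P1 = 0x8, P2 = 0x8, P3 = 0xA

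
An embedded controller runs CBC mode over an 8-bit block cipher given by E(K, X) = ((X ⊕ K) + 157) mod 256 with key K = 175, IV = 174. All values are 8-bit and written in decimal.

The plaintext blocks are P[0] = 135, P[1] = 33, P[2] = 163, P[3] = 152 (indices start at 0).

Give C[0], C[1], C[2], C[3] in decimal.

CBC encryption: C_i = E(K, P_i ⊕ C_{i−1}), with C_{−1} = IV.
C[0]: P[0] ⊕ 174 = 41; E(K, 41) = 35.
C[1]: P[1] ⊕ 35 = 2; E(K, 2) = 74.
C[2]: P[2] ⊕ 74 = 233; E(K, 233) = 227.
C[3]: P[3] ⊕ 227 = 123; E(K, 123) = 113.

C[0] = 35, C[1] = 74, C[2] = 227, C[3] = 113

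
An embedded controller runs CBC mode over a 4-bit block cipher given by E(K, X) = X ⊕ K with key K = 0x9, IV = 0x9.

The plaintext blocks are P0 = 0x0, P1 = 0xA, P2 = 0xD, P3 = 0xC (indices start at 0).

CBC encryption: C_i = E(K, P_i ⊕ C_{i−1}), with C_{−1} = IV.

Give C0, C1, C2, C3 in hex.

C0: P0 ⊕ 0x9 = 0x9; E(K, 0x9) = 0x0.
C1: P1 ⊕ 0x0 = 0xA; E(K, 0xA) = 0x3.
C2: P2 ⊕ 0x3 = 0xE; E(K, 0xE) = 0x7.
C3: P3 ⊕ 0x7 = 0xB; E(K, 0xB) = 0x2.

C0 = 0x0, C1 = 0x3, C2 = 0x7, C3 = 0x2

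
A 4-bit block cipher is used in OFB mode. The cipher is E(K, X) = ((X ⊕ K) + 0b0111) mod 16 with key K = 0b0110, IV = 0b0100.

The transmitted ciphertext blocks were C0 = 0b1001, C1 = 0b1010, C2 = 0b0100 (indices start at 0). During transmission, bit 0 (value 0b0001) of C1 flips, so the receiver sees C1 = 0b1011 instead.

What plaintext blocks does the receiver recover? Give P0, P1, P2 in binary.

P0 = 0b0000, P1 = 0b1101, P2 = 0b0011

OFB decryption: S_i = E(K, S_{i−1}) with S_{−1} = IV; P_i = C_i ⊕ S_i.
Only C1 changed, to 0b1011. In OFB, a change in C_i flips the same bit in P_i only; the keystream is unaffected. Decrypting the received ciphertext:
P0: S = E(K, 0b0100) = 0b1001; 0b1001 ⊕ 0b1001 = 0b0000.
P1: S = E(K, 0b1001) = 0b0110; 0b1011 ⊕ 0b0110 = 0b1101.
P2: S = E(K, 0b0110) = 0b0111; 0b0100 ⊕ 0b0111 = 0b0011.
Blocks that differ from the original plaintext: P1.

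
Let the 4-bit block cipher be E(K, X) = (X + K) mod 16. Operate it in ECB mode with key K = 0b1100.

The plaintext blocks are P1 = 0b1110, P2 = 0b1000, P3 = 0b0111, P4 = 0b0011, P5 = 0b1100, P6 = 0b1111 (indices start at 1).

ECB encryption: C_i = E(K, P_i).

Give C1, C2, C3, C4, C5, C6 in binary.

C1 = 0b1010, C2 = 0b0100, C3 = 0b0011, C4 = 0b1111, C5 = 0b1000, C6 = 0b1011

C1: E(K, 0b1110) = 0b1010.
C2: E(K, 0b1000) = 0b0100.
C3: E(K, 0b0111) = 0b0011.
C4: E(K, 0b0011) = 0b1111.
C5: E(K, 0b1100) = 0b1000.
C6: E(K, 0b1111) = 0b1011.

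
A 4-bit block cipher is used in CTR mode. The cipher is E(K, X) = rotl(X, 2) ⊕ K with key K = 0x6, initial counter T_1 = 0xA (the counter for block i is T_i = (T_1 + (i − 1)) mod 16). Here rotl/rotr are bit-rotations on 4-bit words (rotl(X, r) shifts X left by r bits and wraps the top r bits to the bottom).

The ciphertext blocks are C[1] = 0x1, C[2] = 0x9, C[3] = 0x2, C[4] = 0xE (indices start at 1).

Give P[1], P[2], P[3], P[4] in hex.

CTR decryption: S_i = E(K, T_i) where T_i is the counter for block i; P_i = C_i ⊕ S_i.
P[1]: T = 0xA, S = E(K, T) = 0xC; 0x1 ⊕ 0xC = 0xD.
P[2]: T = 0xB, S = E(K, T) = 0x8; 0x9 ⊕ 0x8 = 0x1.
P[3]: T = 0xC, S = E(K, T) = 0x5; 0x2 ⊕ 0x5 = 0x7.
P[4]: T = 0xD, S = E(K, T) = 0x1; 0xE ⊕ 0x1 = 0xF.

P[1] = 0xD, P[2] = 0x1, P[3] = 0x7, P[4] = 0xF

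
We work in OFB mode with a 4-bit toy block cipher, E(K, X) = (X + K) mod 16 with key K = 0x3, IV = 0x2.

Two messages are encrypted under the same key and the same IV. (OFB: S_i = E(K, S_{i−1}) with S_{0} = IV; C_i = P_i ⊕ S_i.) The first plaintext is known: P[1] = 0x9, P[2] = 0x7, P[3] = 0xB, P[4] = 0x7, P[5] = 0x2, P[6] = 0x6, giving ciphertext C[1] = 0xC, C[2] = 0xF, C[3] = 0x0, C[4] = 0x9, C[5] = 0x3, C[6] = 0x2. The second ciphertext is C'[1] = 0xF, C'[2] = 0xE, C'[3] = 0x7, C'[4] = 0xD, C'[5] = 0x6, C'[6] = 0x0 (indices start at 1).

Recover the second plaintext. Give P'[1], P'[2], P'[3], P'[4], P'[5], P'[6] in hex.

P'[1] = 0xA, P'[2] = 0x6, P'[3] = 0xC, P'[4] = 0x3, P'[5] = 0x7, P'[6] = 0x4

In OFB with a reused IV, both messages share the same keystream S_i, so C_i ⊕ C'_i = P_i ⊕ P'_i and thus P'_i = P_i ⊕ C_i ⊕ C'_i.
P'[1]: 0x9 ⊕ 0xC ⊕ 0xF = 0xA.
P'[2]: 0x7 ⊕ 0xF ⊕ 0xE = 0x6.
P'[3]: 0xB ⊕ 0x0 ⊕ 0x7 = 0xC.
P'[4]: 0x7 ⊕ 0x9 ⊕ 0xD = 0x3.
P'[5]: 0x2 ⊕ 0x3 ⊕ 0x6 = 0x7.
P'[6]: 0x6 ⊕ 0x2 ⊕ 0x0 = 0x4.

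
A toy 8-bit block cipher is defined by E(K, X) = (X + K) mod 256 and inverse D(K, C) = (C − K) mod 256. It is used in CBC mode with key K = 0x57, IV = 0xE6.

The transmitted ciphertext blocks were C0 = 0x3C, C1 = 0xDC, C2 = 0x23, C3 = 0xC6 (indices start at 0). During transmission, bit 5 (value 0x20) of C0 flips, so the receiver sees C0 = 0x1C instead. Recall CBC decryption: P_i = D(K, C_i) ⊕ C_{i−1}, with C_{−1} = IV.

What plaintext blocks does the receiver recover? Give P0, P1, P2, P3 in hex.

P0 = 0x23, P1 = 0x99, P2 = 0x10, P3 = 0x4C

Only C0 changed, to 0x1C. In CBC, a change in C_i garbles P_i and flips the same bit in P_{i+1}. Decrypting the received ciphertext:
P0: D(K, 0x1C) = 0xC5; 0xC5 ⊕ 0xE6 = 0x23.
P1: D(K, 0xDC) = 0x85; 0x85 ⊕ 0x1C = 0x99.
P2: D(K, 0x23) = 0xCC; 0xCC ⊕ 0xDC = 0x10.
P3: D(K, 0xC6) = 0x6F; 0x6F ⊕ 0x23 = 0x4C.
Blocks that differ from the original plaintext: P0, P1.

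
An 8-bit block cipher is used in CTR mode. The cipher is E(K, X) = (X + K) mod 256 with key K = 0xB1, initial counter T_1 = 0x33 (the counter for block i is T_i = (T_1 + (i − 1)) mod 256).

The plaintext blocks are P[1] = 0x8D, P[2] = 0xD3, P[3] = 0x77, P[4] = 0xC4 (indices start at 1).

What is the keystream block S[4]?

0xE7

CTR encryption: S_i = E(K, T_i) where T_i is the counter for block i; C_i = P_i ⊕ S_i.
C[1]: T = 0x33, S = E(K, T) = 0xE4; 0x8D ⊕ 0xE4 = 0x69.
C[2]: T = 0x34, S = E(K, T) = 0xE5; 0xD3 ⊕ 0xE5 = 0x36.
C[3]: T = 0x35, S = E(K, T) = 0xE6; 0x77 ⊕ 0xE6 = 0x91.
C[4]: T = 0x36, S = E(K, T) = 0xE7; 0xC4 ⊕ 0xE7 = 0x23.
So S[4] = 0xE7.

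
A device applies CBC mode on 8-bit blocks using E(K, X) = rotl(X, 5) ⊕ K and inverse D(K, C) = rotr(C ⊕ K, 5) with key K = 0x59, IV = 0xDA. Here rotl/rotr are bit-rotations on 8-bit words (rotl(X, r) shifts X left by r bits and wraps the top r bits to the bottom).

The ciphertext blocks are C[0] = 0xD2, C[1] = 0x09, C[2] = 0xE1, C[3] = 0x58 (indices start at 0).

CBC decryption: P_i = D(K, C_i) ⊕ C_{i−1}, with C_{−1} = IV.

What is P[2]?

P[2] = 0xCC

P[2]: D(K, 0xE1) = 0xC5; 0xC5 ⊕ 0x09 = 0xCC.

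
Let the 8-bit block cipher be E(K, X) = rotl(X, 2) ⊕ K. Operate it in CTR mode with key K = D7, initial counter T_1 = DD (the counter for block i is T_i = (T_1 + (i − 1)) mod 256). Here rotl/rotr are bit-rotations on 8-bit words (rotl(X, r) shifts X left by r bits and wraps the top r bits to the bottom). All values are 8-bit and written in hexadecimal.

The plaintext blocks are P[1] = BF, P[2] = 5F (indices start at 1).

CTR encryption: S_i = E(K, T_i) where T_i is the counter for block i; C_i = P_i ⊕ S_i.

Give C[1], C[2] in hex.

C[1] = 1F, C[2] = F3

C[1]: T = DD, S = E(K, T) = A0; BF ⊕ A0 = 1F.
C[2]: T = DE, S = E(K, T) = AC; 5F ⊕ AC = F3.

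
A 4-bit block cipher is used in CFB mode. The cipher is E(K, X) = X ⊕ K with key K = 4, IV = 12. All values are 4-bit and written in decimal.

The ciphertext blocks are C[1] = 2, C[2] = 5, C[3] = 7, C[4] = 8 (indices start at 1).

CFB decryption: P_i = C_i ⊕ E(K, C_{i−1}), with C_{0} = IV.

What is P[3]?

P[3]: E(K, 5) = 1; 7 ⊕ 1 = 6.

P[3] = 6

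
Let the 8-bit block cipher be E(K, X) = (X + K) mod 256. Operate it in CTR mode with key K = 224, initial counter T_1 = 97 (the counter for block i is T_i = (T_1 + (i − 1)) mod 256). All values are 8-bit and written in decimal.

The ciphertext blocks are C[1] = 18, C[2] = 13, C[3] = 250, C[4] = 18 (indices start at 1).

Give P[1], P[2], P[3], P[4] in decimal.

P[1] = 83, P[2] = 79, P[3] = 185, P[4] = 86

CTR decryption: S_i = E(K, T_i) where T_i is the counter for block i; P_i = C_i ⊕ S_i.
P[1]: T = 97, S = E(K, T) = 65; 18 ⊕ 65 = 83.
P[2]: T = 98, S = E(K, T) = 66; 13 ⊕ 66 = 79.
P[3]: T = 99, S = E(K, T) = 67; 250 ⊕ 67 = 185.
P[4]: T = 100, S = E(K, T) = 68; 18 ⊕ 68 = 86.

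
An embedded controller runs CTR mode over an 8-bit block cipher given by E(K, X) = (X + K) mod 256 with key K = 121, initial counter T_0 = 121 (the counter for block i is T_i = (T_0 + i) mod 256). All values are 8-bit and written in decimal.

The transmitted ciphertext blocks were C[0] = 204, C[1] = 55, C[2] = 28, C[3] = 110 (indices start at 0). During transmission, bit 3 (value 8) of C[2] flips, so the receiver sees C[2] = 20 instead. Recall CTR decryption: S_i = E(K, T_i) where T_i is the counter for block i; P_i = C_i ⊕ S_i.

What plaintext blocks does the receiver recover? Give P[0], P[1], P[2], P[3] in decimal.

Only C[2] changed, to 20. In CTR, a change in C_i flips the same bit in P_i only; the keystream is unaffected. Decrypting the received ciphertext:
P[0]: T = 121, S = E(K, T) = 242; 204 ⊕ 242 = 62.
P[1]: T = 122, S = E(K, T) = 243; 55 ⊕ 243 = 196.
P[2]: T = 123, S = E(K, T) = 244; 20 ⊕ 244 = 224.
P[3]: T = 124, S = E(K, T) = 245; 110 ⊕ 245 = 155.
Blocks that differ from the original plaintext: P[2].

P[0] = 62, P[1] = 196, P[2] = 224, P[3] = 155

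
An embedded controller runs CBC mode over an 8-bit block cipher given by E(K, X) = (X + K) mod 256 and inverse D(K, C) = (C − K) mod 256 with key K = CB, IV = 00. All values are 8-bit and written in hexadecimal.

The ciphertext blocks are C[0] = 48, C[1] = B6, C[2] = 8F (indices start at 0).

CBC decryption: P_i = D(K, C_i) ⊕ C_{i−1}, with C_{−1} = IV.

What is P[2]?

P[2]: D(K, 8F) = C4; C4 ⊕ B6 = 72.

P[2] = 72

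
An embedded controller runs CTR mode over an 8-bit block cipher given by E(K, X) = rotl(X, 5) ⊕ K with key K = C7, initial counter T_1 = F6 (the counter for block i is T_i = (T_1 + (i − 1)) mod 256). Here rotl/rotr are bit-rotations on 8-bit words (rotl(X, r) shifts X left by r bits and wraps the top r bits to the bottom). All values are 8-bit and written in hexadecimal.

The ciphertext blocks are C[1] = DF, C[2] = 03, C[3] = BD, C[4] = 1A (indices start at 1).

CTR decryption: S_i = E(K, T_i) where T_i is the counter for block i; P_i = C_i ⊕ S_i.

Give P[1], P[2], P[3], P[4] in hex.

P[1] = C6, P[2] = 3A, P[3] = 65, P[4] = E2

P[1]: T = F6, S = E(K, T) = 19; DF ⊕ 19 = C6.
P[2]: T = F7, S = E(K, T) = 39; 03 ⊕ 39 = 3A.
P[3]: T = F8, S = E(K, T) = D8; BD ⊕ D8 = 65.
P[4]: T = F9, S = E(K, T) = F8; 1A ⊕ F8 = E2.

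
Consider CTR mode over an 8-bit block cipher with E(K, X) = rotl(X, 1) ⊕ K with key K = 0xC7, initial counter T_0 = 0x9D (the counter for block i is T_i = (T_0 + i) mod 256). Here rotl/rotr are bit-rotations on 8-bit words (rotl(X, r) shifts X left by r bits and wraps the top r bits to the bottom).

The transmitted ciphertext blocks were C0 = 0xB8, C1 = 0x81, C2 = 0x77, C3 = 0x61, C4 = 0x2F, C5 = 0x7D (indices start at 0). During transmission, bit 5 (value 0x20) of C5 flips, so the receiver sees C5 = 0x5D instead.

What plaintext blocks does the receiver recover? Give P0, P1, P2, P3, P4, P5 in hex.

P0 = 0x44, P1 = 0x7B, P2 = 0x8F, P3 = 0xE7, P4 = 0xAB, P5 = 0xDF

CTR decryption: S_i = E(K, T_i) where T_i is the counter for block i; P_i = C_i ⊕ S_i.
Only C5 changed, to 0x5D. In CTR, a change in C_i flips the same bit in P_i only; the keystream is unaffected. Decrypting the received ciphertext:
P0: T = 0x9D, S = E(K, T) = 0xFC; 0xB8 ⊕ 0xFC = 0x44.
P1: T = 0x9E, S = E(K, T) = 0xFA; 0x81 ⊕ 0xFA = 0x7B.
P2: T = 0x9F, S = E(K, T) = 0xF8; 0x77 ⊕ 0xF8 = 0x8F.
P3: T = 0xA0, S = E(K, T) = 0x86; 0x61 ⊕ 0x86 = 0xE7.
P4: T = 0xA1, S = E(K, T) = 0x84; 0x2F ⊕ 0x84 = 0xAB.
P5: T = 0xA2, S = E(K, T) = 0x82; 0x5D ⊕ 0x82 = 0xDF.
Blocks that differ from the original plaintext: P5.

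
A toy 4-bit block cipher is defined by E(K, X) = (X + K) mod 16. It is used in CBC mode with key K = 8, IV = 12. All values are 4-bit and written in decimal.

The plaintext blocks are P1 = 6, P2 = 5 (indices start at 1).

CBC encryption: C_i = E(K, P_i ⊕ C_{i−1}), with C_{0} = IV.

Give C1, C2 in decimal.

C1: P1 ⊕ 12 = 10; E(K, 10) = 2.
C2: P2 ⊕ 2 = 7; E(K, 7) = 15.

C1 = 2, C2 = 15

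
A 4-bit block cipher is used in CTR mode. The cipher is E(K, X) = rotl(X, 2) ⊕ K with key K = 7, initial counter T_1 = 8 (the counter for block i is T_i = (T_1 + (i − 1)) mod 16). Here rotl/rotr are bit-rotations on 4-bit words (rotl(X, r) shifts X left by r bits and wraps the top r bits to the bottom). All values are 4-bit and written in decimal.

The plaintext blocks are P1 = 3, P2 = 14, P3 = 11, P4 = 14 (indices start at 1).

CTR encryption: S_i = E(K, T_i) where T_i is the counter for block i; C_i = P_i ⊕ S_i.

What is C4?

C4 = 7

C1: T = 8, S = E(K, T) = 5; 3 ⊕ 5 = 6.
C2: T = 9, S = E(K, T) = 1; 14 ⊕ 1 = 15.
C3: T = 10, S = E(K, T) = 13; 11 ⊕ 13 = 6.
C4: T = 11, S = E(K, T) = 9; 14 ⊕ 9 = 7.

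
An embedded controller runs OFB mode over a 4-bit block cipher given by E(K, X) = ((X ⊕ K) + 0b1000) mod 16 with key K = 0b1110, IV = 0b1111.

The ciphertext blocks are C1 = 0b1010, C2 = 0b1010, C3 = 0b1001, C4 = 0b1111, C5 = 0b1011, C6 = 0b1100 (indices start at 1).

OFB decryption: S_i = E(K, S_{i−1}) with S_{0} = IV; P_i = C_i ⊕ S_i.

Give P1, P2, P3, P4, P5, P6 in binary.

P1: S = E(K, 0b1111) = 0b1001; 0b1010 ⊕ 0b1001 = 0b0011.
P2: S = E(K, 0b1001) = 0b1111; 0b1010 ⊕ 0b1111 = 0b0101.
P3: S = E(K, 0b1111) = 0b1001; 0b1001 ⊕ 0b1001 = 0b0000.
P4: S = E(K, 0b1001) = 0b1111; 0b1111 ⊕ 0b1111 = 0b0000.
P5: S = E(K, 0b1111) = 0b1001; 0b1011 ⊕ 0b1001 = 0b0010.
P6: S = E(K, 0b1001) = 0b1111; 0b1100 ⊕ 0b1111 = 0b0011.

P1 = 0b0011, P2 = 0b0101, P3 = 0b0000, P4 = 0b0000, P5 = 0b0010, P6 = 0b0011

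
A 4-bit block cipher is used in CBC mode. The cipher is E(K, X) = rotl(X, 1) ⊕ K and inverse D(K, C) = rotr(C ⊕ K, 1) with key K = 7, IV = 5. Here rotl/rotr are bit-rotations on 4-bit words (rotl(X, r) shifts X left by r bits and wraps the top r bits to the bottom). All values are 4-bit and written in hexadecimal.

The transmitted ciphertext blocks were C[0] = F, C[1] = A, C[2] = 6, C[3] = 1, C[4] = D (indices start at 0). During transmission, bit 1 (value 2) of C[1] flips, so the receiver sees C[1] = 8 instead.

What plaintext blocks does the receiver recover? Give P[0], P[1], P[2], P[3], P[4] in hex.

P[0] = 1, P[1] = 0, P[2] = 0, P[3] = 5, P[4] = 4

CBC decryption: P_i = D(K, C_i) ⊕ C_{i−1}, with C_{−1} = IV.
Only C[1] changed, to 8. In CBC, a change in C_i garbles P_i and flips the same bit in P_{i+1}. Decrypting the received ciphertext:
P[0]: D(K, F) = 4; 4 ⊕ 5 = 1.
P[1]: D(K, 8) = F; F ⊕ F = 0.
P[2]: D(K, 6) = 8; 8 ⊕ 8 = 0.
P[3]: D(K, 1) = 3; 3 ⊕ 6 = 5.
P[4]: D(K, D) = 5; 5 ⊕ 1 = 4.
Blocks that differ from the original plaintext: P[1], P[2].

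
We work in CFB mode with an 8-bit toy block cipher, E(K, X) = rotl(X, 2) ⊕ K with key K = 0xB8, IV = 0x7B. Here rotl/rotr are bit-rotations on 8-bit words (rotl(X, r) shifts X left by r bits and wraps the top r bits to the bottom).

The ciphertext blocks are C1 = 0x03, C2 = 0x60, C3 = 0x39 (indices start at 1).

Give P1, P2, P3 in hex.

CFB decryption: P_i = C_i ⊕ E(K, C_{i−1}), with C_{0} = IV.
P1: E(K, 0x7B) = 0x55; 0x03 ⊕ 0x55 = 0x56.
P2: E(K, 0x03) = 0xB4; 0x60 ⊕ 0xB4 = 0xD4.
P3: E(K, 0x60) = 0x39; 0x39 ⊕ 0x39 = 0x00.

P1 = 0x56, P2 = 0xD4, P3 = 0x00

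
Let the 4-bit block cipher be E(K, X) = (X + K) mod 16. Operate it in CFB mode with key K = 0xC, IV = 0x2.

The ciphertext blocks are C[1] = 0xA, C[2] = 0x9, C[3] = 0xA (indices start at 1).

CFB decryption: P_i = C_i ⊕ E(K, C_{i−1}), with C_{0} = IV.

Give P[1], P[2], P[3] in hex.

P[1]: E(K, 0x2) = 0xE; 0xA ⊕ 0xE = 0x4.
P[2]: E(K, 0xA) = 0x6; 0x9 ⊕ 0x6 = 0xF.
P[3]: E(K, 0x9) = 0x5; 0xA ⊕ 0x5 = 0xF.

P[1] = 0x4, P[2] = 0xF, P[3] = 0xF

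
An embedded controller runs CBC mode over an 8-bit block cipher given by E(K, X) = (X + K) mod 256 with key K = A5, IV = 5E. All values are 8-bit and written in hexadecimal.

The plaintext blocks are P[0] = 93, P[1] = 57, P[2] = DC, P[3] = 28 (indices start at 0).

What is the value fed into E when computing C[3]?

CBC encryption: C_i = E(K, P_i ⊕ C_{i−1}), with C_{−1} = IV.
C[0]: P[0] ⊕ 5E = CD; E(K, CD) = 72.
C[1]: P[1] ⊕ 72 = 25; E(K, 25) = CA.
C[2]: P[2] ⊕ CA = 16; E(K, 16) = BB.
C[3]: P[3] ⊕ BB = 93; E(K, 93) = 38.
So the input to E for block [3] is 93.

93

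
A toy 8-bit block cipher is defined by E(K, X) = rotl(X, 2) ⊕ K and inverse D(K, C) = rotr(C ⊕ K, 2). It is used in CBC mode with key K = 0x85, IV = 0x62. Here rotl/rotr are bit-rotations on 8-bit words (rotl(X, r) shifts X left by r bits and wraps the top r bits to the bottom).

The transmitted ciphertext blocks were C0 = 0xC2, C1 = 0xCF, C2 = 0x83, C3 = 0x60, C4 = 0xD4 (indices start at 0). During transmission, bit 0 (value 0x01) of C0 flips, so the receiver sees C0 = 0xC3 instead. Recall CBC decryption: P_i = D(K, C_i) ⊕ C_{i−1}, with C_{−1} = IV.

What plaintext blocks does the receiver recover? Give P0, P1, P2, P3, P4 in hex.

P0 = 0xF3, P1 = 0x51, P2 = 0x4E, P3 = 0xFA, P4 = 0x34

Only C0 changed, to 0xC3. In CBC, a change in C_i garbles P_i and flips the same bit in P_{i+1}. Decrypting the received ciphertext:
P0: D(K, 0xC3) = 0x91; 0x91 ⊕ 0x62 = 0xF3.
P1: D(K, 0xCF) = 0x92; 0x92 ⊕ 0xC3 = 0x51.
P2: D(K, 0x83) = 0x81; 0x81 ⊕ 0xCF = 0x4E.
P3: D(K, 0x60) = 0x79; 0x79 ⊕ 0x83 = 0xFA.
P4: D(K, 0xD4) = 0x54; 0x54 ⊕ 0x60 = 0x34.
Blocks that differ from the original plaintext: P0, P1.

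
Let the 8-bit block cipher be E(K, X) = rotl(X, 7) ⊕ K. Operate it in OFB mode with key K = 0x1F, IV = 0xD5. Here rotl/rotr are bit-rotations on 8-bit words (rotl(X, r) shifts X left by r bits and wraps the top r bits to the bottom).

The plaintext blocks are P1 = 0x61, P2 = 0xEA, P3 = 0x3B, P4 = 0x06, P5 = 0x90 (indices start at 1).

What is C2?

C2 = 0x0F

OFB encryption: S_i = E(K, S_{i−1}) with S_{0} = IV; C_i = P_i ⊕ S_i.
C1: S = E(K, 0xD5) = 0xF5; 0x61 ⊕ 0xF5 = 0x94.
C2: S = E(K, 0xF5) = 0xE5; 0xEA ⊕ 0xE5 = 0x0F.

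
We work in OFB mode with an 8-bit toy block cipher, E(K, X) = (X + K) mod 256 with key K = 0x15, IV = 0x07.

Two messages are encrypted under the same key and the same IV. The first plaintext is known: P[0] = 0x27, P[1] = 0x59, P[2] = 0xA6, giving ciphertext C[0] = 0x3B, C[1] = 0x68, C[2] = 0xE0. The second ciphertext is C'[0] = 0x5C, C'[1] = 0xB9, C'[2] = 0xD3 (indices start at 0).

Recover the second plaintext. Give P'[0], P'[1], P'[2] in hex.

In OFB with a reused IV, both messages share the same keystream S_i, so C_i ⊕ C'_i = P_i ⊕ P'_i and thus P'_i = P_i ⊕ C_i ⊕ C'_i.
P'[0]: 0x27 ⊕ 0x3B ⊕ 0x5C = 0x40.
P'[1]: 0x59 ⊕ 0x68 ⊕ 0xB9 = 0x88.
P'[2]: 0xA6 ⊕ 0xE0 ⊕ 0xD3 = 0x95.

P'[0] = 0x40, P'[1] = 0x88, P'[2] = 0x95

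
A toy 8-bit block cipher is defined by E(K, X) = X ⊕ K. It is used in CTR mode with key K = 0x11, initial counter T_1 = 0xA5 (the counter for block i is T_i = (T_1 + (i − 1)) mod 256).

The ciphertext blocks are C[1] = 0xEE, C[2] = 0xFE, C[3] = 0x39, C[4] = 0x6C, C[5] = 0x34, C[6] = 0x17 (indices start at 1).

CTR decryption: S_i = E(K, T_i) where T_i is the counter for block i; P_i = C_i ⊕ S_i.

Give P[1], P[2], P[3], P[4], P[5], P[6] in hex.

P[1] = 0x5A, P[2] = 0x49, P[3] = 0x8F, P[4] = 0xD5, P[5] = 0x8C, P[6] = 0xAC

P[1]: T = 0xA5, S = E(K, T) = 0xB4; 0xEE ⊕ 0xB4 = 0x5A.
P[2]: T = 0xA6, S = E(K, T) = 0xB7; 0xFE ⊕ 0xB7 = 0x49.
P[3]: T = 0xA7, S = E(K, T) = 0xB6; 0x39 ⊕ 0xB6 = 0x8F.
P[4]: T = 0xA8, S = E(K, T) = 0xB9; 0x6C ⊕ 0xB9 = 0xD5.
P[5]: T = 0xA9, S = E(K, T) = 0xB8; 0x34 ⊕ 0xB8 = 0x8C.
P[6]: T = 0xAA, S = E(K, T) = 0xBB; 0x17 ⊕ 0xBB = 0xAC.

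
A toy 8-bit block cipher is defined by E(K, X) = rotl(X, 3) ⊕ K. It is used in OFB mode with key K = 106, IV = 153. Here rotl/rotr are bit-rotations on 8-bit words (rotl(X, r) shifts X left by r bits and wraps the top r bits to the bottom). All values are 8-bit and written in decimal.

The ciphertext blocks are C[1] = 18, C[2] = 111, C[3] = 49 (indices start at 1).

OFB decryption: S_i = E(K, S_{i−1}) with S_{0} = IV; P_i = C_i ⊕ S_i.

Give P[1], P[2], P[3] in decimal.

P[1]: S = E(K, 153) = 166; 18 ⊕ 166 = 180.
P[2]: S = E(K, 166) = 95; 111 ⊕ 95 = 48.
P[3]: S = E(K, 95) = 144; 49 ⊕ 144 = 161.

P[1] = 180, P[2] = 48, P[3] = 161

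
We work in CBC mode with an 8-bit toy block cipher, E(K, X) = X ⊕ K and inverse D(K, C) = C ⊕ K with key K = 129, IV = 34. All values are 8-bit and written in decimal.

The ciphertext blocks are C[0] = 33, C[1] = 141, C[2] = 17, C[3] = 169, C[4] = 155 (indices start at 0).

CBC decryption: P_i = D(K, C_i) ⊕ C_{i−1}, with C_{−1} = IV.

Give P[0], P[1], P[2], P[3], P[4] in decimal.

P[0]: D(K, 33) = 160; 160 ⊕ 34 = 130.
P[1]: D(K, 141) = 12; 12 ⊕ 33 = 45.
P[2]: D(K, 17) = 144; 144 ⊕ 141 = 29.
P[3]: D(K, 169) = 40; 40 ⊕ 17 = 57.
P[4]: D(K, 155) = 26; 26 ⊕ 169 = 179.

P[0] = 130, P[1] = 45, P[2] = 29, P[3] = 57, P[4] = 179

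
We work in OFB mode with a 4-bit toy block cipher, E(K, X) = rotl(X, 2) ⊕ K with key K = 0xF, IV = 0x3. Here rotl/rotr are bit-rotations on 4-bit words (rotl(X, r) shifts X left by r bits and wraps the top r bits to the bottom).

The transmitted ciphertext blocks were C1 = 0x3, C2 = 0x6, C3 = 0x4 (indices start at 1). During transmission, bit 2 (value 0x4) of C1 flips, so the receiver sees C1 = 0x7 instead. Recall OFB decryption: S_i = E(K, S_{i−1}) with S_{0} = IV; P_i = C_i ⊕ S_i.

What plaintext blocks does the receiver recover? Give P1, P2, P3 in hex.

Only C1 changed, to 0x7. In OFB, a change in C_i flips the same bit in P_i only; the keystream is unaffected. Decrypting the received ciphertext:
P1: S = E(K, 0x3) = 0x3; 0x7 ⊕ 0x3 = 0x4.
P2: S = E(K, 0x3) = 0x3; 0x6 ⊕ 0x3 = 0x5.
P3: S = E(K, 0x3) = 0x3; 0x4 ⊕ 0x3 = 0x7.
Blocks that differ from the original plaintext: P1.

P1 = 0x4, P2 = 0x5, P3 = 0x7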